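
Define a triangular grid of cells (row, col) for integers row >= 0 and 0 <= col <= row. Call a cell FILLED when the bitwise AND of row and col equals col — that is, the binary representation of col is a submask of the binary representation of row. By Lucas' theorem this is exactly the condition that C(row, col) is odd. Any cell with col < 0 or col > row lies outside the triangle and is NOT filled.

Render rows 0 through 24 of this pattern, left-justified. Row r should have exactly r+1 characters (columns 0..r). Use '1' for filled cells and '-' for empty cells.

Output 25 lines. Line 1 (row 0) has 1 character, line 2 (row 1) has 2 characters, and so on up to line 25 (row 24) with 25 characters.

Answer: 1
11
1-1
1111
1---1
11--11
1-1-1-1
11111111
1-------1
11------11
1-1-----1-1
1111----1111
1---1---1---1
11--11--11--11
1-1-1-1-1-1-1-1
1111111111111111
1---------------1
11--------------11
1-1-------------1-1
1111------------1111
1---1-----------1---1
11--11----------11--11
1-1-1-1---------1-1-1-1
11111111--------11111111
1-------1-------1-------1

Derivation:
r0=0: 1
r1=1: 11
r2=10: 1-1
r3=11: 1111
r4=100: 1---1
r5=101: 11--11
r6=110: 1-1-1-1
r7=111: 11111111
r8=1000: 1-------1
r9=1001: 11------11
r10=1010: 1-1-----1-1
r11=1011: 1111----1111
r12=1100: 1---1---1---1
r13=1101: 11--11--11--11
r14=1110: 1-1-1-1-1-1-1-1
r15=1111: 1111111111111111
r16=10000: 1---------------1
r17=10001: 11--------------11
r18=10010: 1-1-------------1-1
r19=10011: 1111------------1111
r20=10100: 1---1-----------1---1
r21=10101: 11--11----------11--11
r22=10110: 1-1-1-1---------1-1-1-1
r23=10111: 11111111--------11111111
r24=11000: 1-------1-------1-------1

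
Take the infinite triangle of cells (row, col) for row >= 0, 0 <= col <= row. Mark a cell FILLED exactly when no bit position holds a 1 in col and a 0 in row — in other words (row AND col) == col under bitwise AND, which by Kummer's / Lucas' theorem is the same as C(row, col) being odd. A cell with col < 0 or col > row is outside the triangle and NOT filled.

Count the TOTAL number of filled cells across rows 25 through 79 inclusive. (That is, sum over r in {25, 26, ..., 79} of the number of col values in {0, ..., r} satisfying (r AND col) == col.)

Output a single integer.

r25=11001 pc3: +8 =8
r26=11010 pc3: +8 =16
r27=11011 pc4: +16 =32
r28=11100 pc3: +8 =40
r29=11101 pc4: +16 =56
r30=11110 pc4: +16 =72
r31=11111 pc5: +32 =104
r32=100000 pc1: +2 =106
r33=100001 pc2: +4 =110
r34=100010 pc2: +4 =114
r35=100011 pc3: +8 =122
r36=100100 pc2: +4 =126
r37=100101 pc3: +8 =134
r38=100110 pc3: +8 =142
r39=100111 pc4: +16 =158
r40=101000 pc2: +4 =162
r41=101001 pc3: +8 =170
r42=101010 pc3: +8 =178
r43=101011 pc4: +16 =194
r44=101100 pc3: +8 =202
r45=101101 pc4: +16 =218
r46=101110 pc4: +16 =234
r47=101111 pc5: +32 =266
r48=110000 pc2: +4 =270
r49=110001 pc3: +8 =278
r50=110010 pc3: +8 =286
r51=110011 pc4: +16 =302
r52=110100 pc3: +8 =310
r53=110101 pc4: +16 =326
r54=110110 pc4: +16 =342
r55=110111 pc5: +32 =374
r56=111000 pc3: +8 =382
r57=111001 pc4: +16 =398
r58=111010 pc4: +16 =414
r59=111011 pc5: +32 =446
r60=111100 pc4: +16 =462
r61=111101 pc5: +32 =494
r62=111110 pc5: +32 =526
r63=111111 pc6: +64 =590
r64=1000000 pc1: +2 =592
r65=1000001 pc2: +4 =596
r66=1000010 pc2: +4 =600
r67=1000011 pc3: +8 =608
r68=1000100 pc2: +4 =612
r69=1000101 pc3: +8 =620
r70=1000110 pc3: +8 =628
r71=1000111 pc4: +16 =644
r72=1001000 pc2: +4 =648
r73=1001001 pc3: +8 =656
r74=1001010 pc3: +8 =664
r75=1001011 pc4: +16 =680
r76=1001100 pc3: +8 =688
r77=1001101 pc4: +16 =704
r78=1001110 pc4: +16 =720
r79=1001111 pc5: +32 =752

Answer: 752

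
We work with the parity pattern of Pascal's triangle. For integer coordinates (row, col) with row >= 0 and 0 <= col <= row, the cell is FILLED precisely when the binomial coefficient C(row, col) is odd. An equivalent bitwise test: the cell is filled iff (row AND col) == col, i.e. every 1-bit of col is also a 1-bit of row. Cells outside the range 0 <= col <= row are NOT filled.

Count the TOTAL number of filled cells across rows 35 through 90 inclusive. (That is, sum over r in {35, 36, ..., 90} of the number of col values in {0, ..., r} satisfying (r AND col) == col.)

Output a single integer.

Answer: 786

Derivation:
r35=100011 pc3: +8 =8
r36=100100 pc2: +4 =12
r37=100101 pc3: +8 =20
r38=100110 pc3: +8 =28
r39=100111 pc4: +16 =44
r40=101000 pc2: +4 =48
r41=101001 pc3: +8 =56
r42=101010 pc3: +8 =64
r43=101011 pc4: +16 =80
r44=101100 pc3: +8 =88
r45=101101 pc4: +16 =104
r46=101110 pc4: +16 =120
r47=101111 pc5: +32 =152
r48=110000 pc2: +4 =156
r49=110001 pc3: +8 =164
r50=110010 pc3: +8 =172
r51=110011 pc4: +16 =188
r52=110100 pc3: +8 =196
r53=110101 pc4: +16 =212
r54=110110 pc4: +16 =228
r55=110111 pc5: +32 =260
r56=111000 pc3: +8 =268
r57=111001 pc4: +16 =284
r58=111010 pc4: +16 =300
r59=111011 pc5: +32 =332
r60=111100 pc4: +16 =348
r61=111101 pc5: +32 =380
r62=111110 pc5: +32 =412
r63=111111 pc6: +64 =476
r64=1000000 pc1: +2 =478
r65=1000001 pc2: +4 =482
r66=1000010 pc2: +4 =486
r67=1000011 pc3: +8 =494
r68=1000100 pc2: +4 =498
r69=1000101 pc3: +8 =506
r70=1000110 pc3: +8 =514
r71=1000111 pc4: +16 =530
r72=1001000 pc2: +4 =534
r73=1001001 pc3: +8 =542
r74=1001010 pc3: +8 =550
r75=1001011 pc4: +16 =566
r76=1001100 pc3: +8 =574
r77=1001101 pc4: +16 =590
r78=1001110 pc4: +16 =606
r79=1001111 pc5: +32 =638
r80=1010000 pc2: +4 =642
r81=1010001 pc3: +8 =650
r82=1010010 pc3: +8 =658
r83=1010011 pc4: +16 =674
r84=1010100 pc3: +8 =682
r85=1010101 pc4: +16 =698
r86=1010110 pc4: +16 =714
r87=1010111 pc5: +32 =746
r88=1011000 pc3: +8 =754
r89=1011001 pc4: +16 =770
r90=1011010 pc4: +16 =786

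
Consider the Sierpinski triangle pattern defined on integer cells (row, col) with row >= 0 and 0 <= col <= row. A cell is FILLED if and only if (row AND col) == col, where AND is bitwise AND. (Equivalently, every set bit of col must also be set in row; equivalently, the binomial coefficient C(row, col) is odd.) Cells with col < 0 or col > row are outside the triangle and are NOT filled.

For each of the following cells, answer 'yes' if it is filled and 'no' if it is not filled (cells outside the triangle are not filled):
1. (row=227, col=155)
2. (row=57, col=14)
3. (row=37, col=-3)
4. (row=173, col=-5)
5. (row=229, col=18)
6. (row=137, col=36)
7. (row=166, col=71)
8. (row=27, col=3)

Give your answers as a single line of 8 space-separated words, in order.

Answer: no no no no no no no yes

Derivation:
(227,155): row=0b11100011, col=0b10011011, row AND col = 0b10000011 = 131; 131 != 155 -> empty
(57,14): row=0b111001, col=0b1110, row AND col = 0b1000 = 8; 8 != 14 -> empty
(37,-3): col outside [0, 37] -> not filled
(173,-5): col outside [0, 173] -> not filled
(229,18): row=0b11100101, col=0b10010, row AND col = 0b0 = 0; 0 != 18 -> empty
(137,36): row=0b10001001, col=0b100100, row AND col = 0b0 = 0; 0 != 36 -> empty
(166,71): row=0b10100110, col=0b1000111, row AND col = 0b110 = 6; 6 != 71 -> empty
(27,3): row=0b11011, col=0b11, row AND col = 0b11 = 3; 3 == 3 -> filled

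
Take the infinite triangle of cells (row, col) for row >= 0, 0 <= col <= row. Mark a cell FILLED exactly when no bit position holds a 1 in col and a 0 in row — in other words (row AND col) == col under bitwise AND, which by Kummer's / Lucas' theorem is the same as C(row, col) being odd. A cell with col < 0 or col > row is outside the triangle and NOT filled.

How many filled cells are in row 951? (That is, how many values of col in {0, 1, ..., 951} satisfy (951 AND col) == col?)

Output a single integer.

951 in binary = 1110110111
popcount(951) = number of 1-bits in 1110110111 = 8
A col c satisfies (951 AND c) == c iff every set bit of c is also set in 951; each of the 8 set bits of 951 can independently be on or off in c.
count = 2^8 = 256

Answer: 256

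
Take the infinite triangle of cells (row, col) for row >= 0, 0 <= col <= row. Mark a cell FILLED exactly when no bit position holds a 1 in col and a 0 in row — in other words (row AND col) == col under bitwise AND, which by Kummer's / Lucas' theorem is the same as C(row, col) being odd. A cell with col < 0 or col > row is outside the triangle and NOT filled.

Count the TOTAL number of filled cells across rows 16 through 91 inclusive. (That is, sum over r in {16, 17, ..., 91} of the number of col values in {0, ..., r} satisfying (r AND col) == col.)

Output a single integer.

Answer: 990

Derivation:
r16=10000 pc1: +2 =2
r17=10001 pc2: +4 =6
r18=10010 pc2: +4 =10
r19=10011 pc3: +8 =18
r20=10100 pc2: +4 =22
r21=10101 pc3: +8 =30
r22=10110 pc3: +8 =38
r23=10111 pc4: +16 =54
r24=11000 pc2: +4 =58
r25=11001 pc3: +8 =66
r26=11010 pc3: +8 =74
r27=11011 pc4: +16 =90
r28=11100 pc3: +8 =98
r29=11101 pc4: +16 =114
r30=11110 pc4: +16 =130
r31=11111 pc5: +32 =162
r32=100000 pc1: +2 =164
r33=100001 pc2: +4 =168
r34=100010 pc2: +4 =172
r35=100011 pc3: +8 =180
r36=100100 pc2: +4 =184
r37=100101 pc3: +8 =192
r38=100110 pc3: +8 =200
r39=100111 pc4: +16 =216
r40=101000 pc2: +4 =220
r41=101001 pc3: +8 =228
r42=101010 pc3: +8 =236
r43=101011 pc4: +16 =252
r44=101100 pc3: +8 =260
r45=101101 pc4: +16 =276
r46=101110 pc4: +16 =292
r47=101111 pc5: +32 =324
r48=110000 pc2: +4 =328
r49=110001 pc3: +8 =336
r50=110010 pc3: +8 =344
r51=110011 pc4: +16 =360
r52=110100 pc3: +8 =368
r53=110101 pc4: +16 =384
r54=110110 pc4: +16 =400
r55=110111 pc5: +32 =432
r56=111000 pc3: +8 =440
r57=111001 pc4: +16 =456
r58=111010 pc4: +16 =472
r59=111011 pc5: +32 =504
r60=111100 pc4: +16 =520
r61=111101 pc5: +32 =552
r62=111110 pc5: +32 =584
r63=111111 pc6: +64 =648
r64=1000000 pc1: +2 =650
r65=1000001 pc2: +4 =654
r66=1000010 pc2: +4 =658
r67=1000011 pc3: +8 =666
r68=1000100 pc2: +4 =670
r69=1000101 pc3: +8 =678
r70=1000110 pc3: +8 =686
r71=1000111 pc4: +16 =702
r72=1001000 pc2: +4 =706
r73=1001001 pc3: +8 =714
r74=1001010 pc3: +8 =722
r75=1001011 pc4: +16 =738
r76=1001100 pc3: +8 =746
r77=1001101 pc4: +16 =762
r78=1001110 pc4: +16 =778
r79=1001111 pc5: +32 =810
r80=1010000 pc2: +4 =814
r81=1010001 pc3: +8 =822
r82=1010010 pc3: +8 =830
r83=1010011 pc4: +16 =846
r84=1010100 pc3: +8 =854
r85=1010101 pc4: +16 =870
r86=1010110 pc4: +16 =886
r87=1010111 pc5: +32 =918
r88=1011000 pc3: +8 =926
r89=1011001 pc4: +16 =942
r90=1011010 pc4: +16 =958
r91=1011011 pc5: +32 =990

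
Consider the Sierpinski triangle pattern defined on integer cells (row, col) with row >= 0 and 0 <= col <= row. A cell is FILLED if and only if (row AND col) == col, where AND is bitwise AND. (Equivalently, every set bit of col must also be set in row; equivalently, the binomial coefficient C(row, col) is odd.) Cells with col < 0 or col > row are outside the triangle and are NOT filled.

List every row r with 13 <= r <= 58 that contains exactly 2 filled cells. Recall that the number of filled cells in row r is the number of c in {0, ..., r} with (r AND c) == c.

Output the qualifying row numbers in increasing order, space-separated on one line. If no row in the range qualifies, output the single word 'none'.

Row r has 2^popcount(r) filled cells, so we need popcount(r) = log2(2) = 1.
Scan r = 13..58 and keep those with exactly 1 one-bits:
r=13=1101 popcount=3 -> skip
r=14=1110 popcount=3 -> skip
r=15=1111 popcount=4 -> skip
r=16=10000 popcount=1 -> KEEP
r=17=10001 popcount=2 -> skip
r=18=10010 popcount=2 -> skip
r=19=10011 popcount=3 -> skip
r=20=10100 popcount=2 -> skip
r=21=10101 popcount=3 -> skip
r=22=10110 popcount=3 -> skip
r=23=10111 popcount=4 -> skip
r=24=11000 popcount=2 -> skip
r=25=11001 popcount=3 -> skip
r=26=11010 popcount=3 -> skip
r=27=11011 popcount=4 -> skip
r=28=11100 popcount=3 -> skip
r=29=11101 popcount=4 -> skip
r=30=11110 popcount=4 -> skip
r=31=11111 popcount=5 -> skip
r=32=100000 popcount=1 -> KEEP
r=33=100001 popcount=2 -> skip
r=34=100010 popcount=2 -> skip
r=35=100011 popcount=3 -> skip
r=36=100100 popcount=2 -> skip
r=37=100101 popcount=3 -> skip
r=38=100110 popcount=3 -> skip
r=39=100111 popcount=4 -> skip
r=40=101000 popcount=2 -> skip
r=41=101001 popcount=3 -> skip
r=42=101010 popcount=3 -> skip
r=43=101011 popcount=4 -> skip
r=44=101100 popcount=3 -> skip
r=45=101101 popcount=4 -> skip
r=46=101110 popcount=4 -> skip
r=47=101111 popcount=5 -> skip
r=48=110000 popcount=2 -> skip
r=49=110001 popcount=3 -> skip
r=50=110010 popcount=3 -> skip
r=51=110011 popcount=4 -> skip
r=52=110100 popcount=3 -> skip
r=53=110101 popcount=4 -> skip
r=54=110110 popcount=4 -> skip
r=55=110111 popcount=5 -> skip
r=56=111000 popcount=3 -> skip
r=57=111001 popcount=4 -> skip
r=58=111010 popcount=4 -> skip
Kept rows: 16 32

Answer: 16 32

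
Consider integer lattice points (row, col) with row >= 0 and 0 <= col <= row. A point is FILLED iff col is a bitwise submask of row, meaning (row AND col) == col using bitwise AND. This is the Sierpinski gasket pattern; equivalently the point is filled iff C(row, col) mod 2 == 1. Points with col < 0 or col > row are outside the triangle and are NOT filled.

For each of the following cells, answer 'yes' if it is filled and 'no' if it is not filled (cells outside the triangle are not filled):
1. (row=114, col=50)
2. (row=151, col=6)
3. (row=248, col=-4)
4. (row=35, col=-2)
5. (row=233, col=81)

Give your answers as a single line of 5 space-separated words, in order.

Answer: yes yes no no no

Derivation:
(114,50): row=0b1110010, col=0b110010, row AND col = 0b110010 = 50; 50 == 50 -> filled
(151,6): row=0b10010111, col=0b110, row AND col = 0b110 = 6; 6 == 6 -> filled
(248,-4): col outside [0, 248] -> not filled
(35,-2): col outside [0, 35] -> not filled
(233,81): row=0b11101001, col=0b1010001, row AND col = 0b1000001 = 65; 65 != 81 -> empty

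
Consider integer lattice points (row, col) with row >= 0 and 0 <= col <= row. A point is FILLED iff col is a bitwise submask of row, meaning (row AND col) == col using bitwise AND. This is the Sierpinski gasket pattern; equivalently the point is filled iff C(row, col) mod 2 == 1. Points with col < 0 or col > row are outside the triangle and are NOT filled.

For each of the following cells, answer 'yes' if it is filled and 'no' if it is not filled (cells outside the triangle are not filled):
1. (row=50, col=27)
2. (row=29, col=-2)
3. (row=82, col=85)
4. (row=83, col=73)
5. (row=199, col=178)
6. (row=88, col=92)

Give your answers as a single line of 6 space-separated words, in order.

Answer: no no no no no no

Derivation:
(50,27): row=0b110010, col=0b11011, row AND col = 0b10010 = 18; 18 != 27 -> empty
(29,-2): col outside [0, 29] -> not filled
(82,85): col outside [0, 82] -> not filled
(83,73): row=0b1010011, col=0b1001001, row AND col = 0b1000001 = 65; 65 != 73 -> empty
(199,178): row=0b11000111, col=0b10110010, row AND col = 0b10000010 = 130; 130 != 178 -> empty
(88,92): col outside [0, 88] -> not filled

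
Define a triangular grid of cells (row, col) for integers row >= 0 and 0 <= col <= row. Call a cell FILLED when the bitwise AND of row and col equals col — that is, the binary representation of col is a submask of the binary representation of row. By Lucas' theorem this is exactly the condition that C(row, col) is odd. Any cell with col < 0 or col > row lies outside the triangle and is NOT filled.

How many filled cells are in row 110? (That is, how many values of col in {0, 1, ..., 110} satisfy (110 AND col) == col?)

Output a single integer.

110 in binary = 1101110
popcount(110) = number of 1-bits in 1101110 = 5
A col c satisfies (110 AND c) == c iff every set bit of c is also set in 110; each of the 5 set bits of 110 can independently be on or off in c.
count = 2^5 = 32

Answer: 32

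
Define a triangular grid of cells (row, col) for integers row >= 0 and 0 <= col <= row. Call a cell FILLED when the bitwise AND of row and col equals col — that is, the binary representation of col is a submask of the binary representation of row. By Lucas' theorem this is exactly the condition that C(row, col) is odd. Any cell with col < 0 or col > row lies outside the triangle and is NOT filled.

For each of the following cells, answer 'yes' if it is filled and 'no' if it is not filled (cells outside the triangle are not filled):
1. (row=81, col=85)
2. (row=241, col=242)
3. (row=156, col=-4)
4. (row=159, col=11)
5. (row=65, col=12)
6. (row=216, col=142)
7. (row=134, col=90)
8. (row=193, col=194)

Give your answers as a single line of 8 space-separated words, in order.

(81,85): col outside [0, 81] -> not filled
(241,242): col outside [0, 241] -> not filled
(156,-4): col outside [0, 156] -> not filled
(159,11): row=0b10011111, col=0b1011, row AND col = 0b1011 = 11; 11 == 11 -> filled
(65,12): row=0b1000001, col=0b1100, row AND col = 0b0 = 0; 0 != 12 -> empty
(216,142): row=0b11011000, col=0b10001110, row AND col = 0b10001000 = 136; 136 != 142 -> empty
(134,90): row=0b10000110, col=0b1011010, row AND col = 0b10 = 2; 2 != 90 -> empty
(193,194): col outside [0, 193] -> not filled

Answer: no no no yes no no no no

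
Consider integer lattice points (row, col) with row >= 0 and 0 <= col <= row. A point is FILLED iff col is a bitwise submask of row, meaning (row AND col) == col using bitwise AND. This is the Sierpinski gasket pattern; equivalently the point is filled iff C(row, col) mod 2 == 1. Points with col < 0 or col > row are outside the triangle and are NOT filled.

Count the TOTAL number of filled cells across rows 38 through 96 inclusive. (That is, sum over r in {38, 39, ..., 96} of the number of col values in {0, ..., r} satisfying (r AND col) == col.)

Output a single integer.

r38=100110 pc3: +8 =8
r39=100111 pc4: +16 =24
r40=101000 pc2: +4 =28
r41=101001 pc3: +8 =36
r42=101010 pc3: +8 =44
r43=101011 pc4: +16 =60
r44=101100 pc3: +8 =68
r45=101101 pc4: +16 =84
r46=101110 pc4: +16 =100
r47=101111 pc5: +32 =132
r48=110000 pc2: +4 =136
r49=110001 pc3: +8 =144
r50=110010 pc3: +8 =152
r51=110011 pc4: +16 =168
r52=110100 pc3: +8 =176
r53=110101 pc4: +16 =192
r54=110110 pc4: +16 =208
r55=110111 pc5: +32 =240
r56=111000 pc3: +8 =248
r57=111001 pc4: +16 =264
r58=111010 pc4: +16 =280
r59=111011 pc5: +32 =312
r60=111100 pc4: +16 =328
r61=111101 pc5: +32 =360
r62=111110 pc5: +32 =392
r63=111111 pc6: +64 =456
r64=1000000 pc1: +2 =458
r65=1000001 pc2: +4 =462
r66=1000010 pc2: +4 =466
r67=1000011 pc3: +8 =474
r68=1000100 pc2: +4 =478
r69=1000101 pc3: +8 =486
r70=1000110 pc3: +8 =494
r71=1000111 pc4: +16 =510
r72=1001000 pc2: +4 =514
r73=1001001 pc3: +8 =522
r74=1001010 pc3: +8 =530
r75=1001011 pc4: +16 =546
r76=1001100 pc3: +8 =554
r77=1001101 pc4: +16 =570
r78=1001110 pc4: +16 =586
r79=1001111 pc5: +32 =618
r80=1010000 pc2: +4 =622
r81=1010001 pc3: +8 =630
r82=1010010 pc3: +8 =638
r83=1010011 pc4: +16 =654
r84=1010100 pc3: +8 =662
r85=1010101 pc4: +16 =678
r86=1010110 pc4: +16 =694
r87=1010111 pc5: +32 =726
r88=1011000 pc3: +8 =734
r89=1011001 pc4: +16 =750
r90=1011010 pc4: +16 =766
r91=1011011 pc5: +32 =798
r92=1011100 pc4: +16 =814
r93=1011101 pc5: +32 =846
r94=1011110 pc5: +32 =878
r95=1011111 pc6: +64 =942
r96=1100000 pc2: +4 =946

Answer: 946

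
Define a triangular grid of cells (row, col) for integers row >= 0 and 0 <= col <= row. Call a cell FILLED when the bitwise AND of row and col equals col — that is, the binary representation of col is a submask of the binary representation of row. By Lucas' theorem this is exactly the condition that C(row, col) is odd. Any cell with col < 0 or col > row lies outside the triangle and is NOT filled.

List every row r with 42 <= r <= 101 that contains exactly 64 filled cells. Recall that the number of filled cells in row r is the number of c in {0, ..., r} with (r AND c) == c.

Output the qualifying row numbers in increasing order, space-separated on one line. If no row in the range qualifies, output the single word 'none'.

Row r has 2^popcount(r) filled cells, so we need popcount(r) = log2(64) = 6.
Scan r = 42..101 and keep those with exactly 6 one-bits:
r=42=101010 popcount=3 -> skip
r=43=101011 popcount=4 -> skip
r=44=101100 popcount=3 -> skip
r=45=101101 popcount=4 -> skip
r=46=101110 popcount=4 -> skip
r=47=101111 popcount=5 -> skip
r=48=110000 popcount=2 -> skip
r=49=110001 popcount=3 -> skip
r=50=110010 popcount=3 -> skip
r=51=110011 popcount=4 -> skip
r=52=110100 popcount=3 -> skip
r=53=110101 popcount=4 -> skip
r=54=110110 popcount=4 -> skip
r=55=110111 popcount=5 -> skip
r=56=111000 popcount=3 -> skip
r=57=111001 popcount=4 -> skip
r=58=111010 popcount=4 -> skip
r=59=111011 popcount=5 -> skip
r=60=111100 popcount=4 -> skip
r=61=111101 popcount=5 -> skip
r=62=111110 popcount=5 -> skip
r=63=111111 popcount=6 -> KEEP
r=64=1000000 popcount=1 -> skip
r=65=1000001 popcount=2 -> skip
r=66=1000010 popcount=2 -> skip
r=67=1000011 popcount=3 -> skip
r=68=1000100 popcount=2 -> skip
r=69=1000101 popcount=3 -> skip
r=70=1000110 popcount=3 -> skip
r=71=1000111 popcount=4 -> skip
r=72=1001000 popcount=2 -> skip
r=73=1001001 popcount=3 -> skip
r=74=1001010 popcount=3 -> skip
r=75=1001011 popcount=4 -> skip
r=76=1001100 popcount=3 -> skip
r=77=1001101 popcount=4 -> skip
r=78=1001110 popcount=4 -> skip
r=79=1001111 popcount=5 -> skip
r=80=1010000 popcount=2 -> skip
r=81=1010001 popcount=3 -> skip
r=82=1010010 popcount=3 -> skip
r=83=1010011 popcount=4 -> skip
r=84=1010100 popcount=3 -> skip
r=85=1010101 popcount=4 -> skip
r=86=1010110 popcount=4 -> skip
r=87=1010111 popcount=5 -> skip
r=88=1011000 popcount=3 -> skip
r=89=1011001 popcount=4 -> skip
r=90=1011010 popcount=4 -> skip
r=91=1011011 popcount=5 -> skip
r=92=1011100 popcount=4 -> skip
r=93=1011101 popcount=5 -> skip
r=94=1011110 popcount=5 -> skip
r=95=1011111 popcount=6 -> KEEP
r=96=1100000 popcount=2 -> skip
r=97=1100001 popcount=3 -> skip
r=98=1100010 popcount=3 -> skip
r=99=1100011 popcount=4 -> skip
r=100=1100100 popcount=3 -> skip
r=101=1100101 popcount=4 -> skip
Kept rows: 63 95

Answer: 63 95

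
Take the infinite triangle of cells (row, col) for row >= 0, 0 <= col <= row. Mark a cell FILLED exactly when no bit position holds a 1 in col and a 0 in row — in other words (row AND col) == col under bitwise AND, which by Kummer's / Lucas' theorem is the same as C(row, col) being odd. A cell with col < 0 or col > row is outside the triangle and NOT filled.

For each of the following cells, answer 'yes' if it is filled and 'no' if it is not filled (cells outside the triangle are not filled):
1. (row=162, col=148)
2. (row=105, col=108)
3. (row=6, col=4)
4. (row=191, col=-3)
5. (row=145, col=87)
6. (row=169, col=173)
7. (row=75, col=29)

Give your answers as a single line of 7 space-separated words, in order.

Answer: no no yes no no no no

Derivation:
(162,148): row=0b10100010, col=0b10010100, row AND col = 0b10000000 = 128; 128 != 148 -> empty
(105,108): col outside [0, 105] -> not filled
(6,4): row=0b110, col=0b100, row AND col = 0b100 = 4; 4 == 4 -> filled
(191,-3): col outside [0, 191] -> not filled
(145,87): row=0b10010001, col=0b1010111, row AND col = 0b10001 = 17; 17 != 87 -> empty
(169,173): col outside [0, 169] -> not filled
(75,29): row=0b1001011, col=0b11101, row AND col = 0b1001 = 9; 9 != 29 -> empty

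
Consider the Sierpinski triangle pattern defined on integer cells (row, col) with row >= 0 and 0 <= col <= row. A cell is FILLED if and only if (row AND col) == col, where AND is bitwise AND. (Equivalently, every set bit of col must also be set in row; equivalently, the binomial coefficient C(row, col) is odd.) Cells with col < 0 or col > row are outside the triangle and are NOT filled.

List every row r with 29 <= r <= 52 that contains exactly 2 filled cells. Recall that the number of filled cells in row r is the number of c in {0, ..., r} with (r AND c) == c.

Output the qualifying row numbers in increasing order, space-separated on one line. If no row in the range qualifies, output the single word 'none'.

Answer: 32

Derivation:
Row r has 2^popcount(r) filled cells, so we need popcount(r) = log2(2) = 1.
Scan r = 29..52 and keep those with exactly 1 one-bits:
r=29=11101 popcount=4 -> skip
r=30=11110 popcount=4 -> skip
r=31=11111 popcount=5 -> skip
r=32=100000 popcount=1 -> KEEP
r=33=100001 popcount=2 -> skip
r=34=100010 popcount=2 -> skip
r=35=100011 popcount=3 -> skip
r=36=100100 popcount=2 -> skip
r=37=100101 popcount=3 -> skip
r=38=100110 popcount=3 -> skip
r=39=100111 popcount=4 -> skip
r=40=101000 popcount=2 -> skip
r=41=101001 popcount=3 -> skip
r=42=101010 popcount=3 -> skip
r=43=101011 popcount=4 -> skip
r=44=101100 popcount=3 -> skip
r=45=101101 popcount=4 -> skip
r=46=101110 popcount=4 -> skip
r=47=101111 popcount=5 -> skip
r=48=110000 popcount=2 -> skip
r=49=110001 popcount=3 -> skip
r=50=110010 popcount=3 -> skip
r=51=110011 popcount=4 -> skip
r=52=110100 popcount=3 -> skip
Kept rows: 32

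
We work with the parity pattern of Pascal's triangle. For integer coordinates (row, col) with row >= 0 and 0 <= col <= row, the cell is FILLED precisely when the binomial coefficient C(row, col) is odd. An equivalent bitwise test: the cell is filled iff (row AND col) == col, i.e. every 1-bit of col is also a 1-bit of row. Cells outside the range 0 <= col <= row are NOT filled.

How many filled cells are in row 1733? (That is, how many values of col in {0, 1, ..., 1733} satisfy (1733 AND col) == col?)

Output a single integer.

1733 in binary = 11011000101
popcount(1733) = number of 1-bits in 11011000101 = 6
A col c satisfies (1733 AND c) == c iff every set bit of c is also set in 1733; each of the 6 set bits of 1733 can independently be on or off in c.
count = 2^6 = 64

Answer: 64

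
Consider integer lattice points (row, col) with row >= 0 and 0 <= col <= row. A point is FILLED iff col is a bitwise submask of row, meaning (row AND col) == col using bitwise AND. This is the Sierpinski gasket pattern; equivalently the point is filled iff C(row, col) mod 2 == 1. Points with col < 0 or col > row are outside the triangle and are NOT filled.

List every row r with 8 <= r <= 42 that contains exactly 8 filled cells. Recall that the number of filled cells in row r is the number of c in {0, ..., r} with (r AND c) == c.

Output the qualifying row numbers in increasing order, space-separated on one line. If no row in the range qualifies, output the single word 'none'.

Row r has 2^popcount(r) filled cells, so we need popcount(r) = log2(8) = 3.
Scan r = 8..42 and keep those with exactly 3 one-bits:
r=8=1000 popcount=1 -> skip
r=9=1001 popcount=2 -> skip
r=10=1010 popcount=2 -> skip
r=11=1011 popcount=3 -> KEEP
r=12=1100 popcount=2 -> skip
r=13=1101 popcount=3 -> KEEP
r=14=1110 popcount=3 -> KEEP
r=15=1111 popcount=4 -> skip
r=16=10000 popcount=1 -> skip
r=17=10001 popcount=2 -> skip
r=18=10010 popcount=2 -> skip
r=19=10011 popcount=3 -> KEEP
r=20=10100 popcount=2 -> skip
r=21=10101 popcount=3 -> KEEP
r=22=10110 popcount=3 -> KEEP
r=23=10111 popcount=4 -> skip
r=24=11000 popcount=2 -> skip
r=25=11001 popcount=3 -> KEEP
r=26=11010 popcount=3 -> KEEP
r=27=11011 popcount=4 -> skip
r=28=11100 popcount=3 -> KEEP
r=29=11101 popcount=4 -> skip
r=30=11110 popcount=4 -> skip
r=31=11111 popcount=5 -> skip
r=32=100000 popcount=1 -> skip
r=33=100001 popcount=2 -> skip
r=34=100010 popcount=2 -> skip
r=35=100011 popcount=3 -> KEEP
r=36=100100 popcount=2 -> skip
r=37=100101 popcount=3 -> KEEP
r=38=100110 popcount=3 -> KEEP
r=39=100111 popcount=4 -> skip
r=40=101000 popcount=2 -> skip
r=41=101001 popcount=3 -> KEEP
r=42=101010 popcount=3 -> KEEP
Kept rows: 11 13 14 19 21 22 25 26 28 35 37 38 41 42

Answer: 11 13 14 19 21 22 25 26 28 35 37 38 41 42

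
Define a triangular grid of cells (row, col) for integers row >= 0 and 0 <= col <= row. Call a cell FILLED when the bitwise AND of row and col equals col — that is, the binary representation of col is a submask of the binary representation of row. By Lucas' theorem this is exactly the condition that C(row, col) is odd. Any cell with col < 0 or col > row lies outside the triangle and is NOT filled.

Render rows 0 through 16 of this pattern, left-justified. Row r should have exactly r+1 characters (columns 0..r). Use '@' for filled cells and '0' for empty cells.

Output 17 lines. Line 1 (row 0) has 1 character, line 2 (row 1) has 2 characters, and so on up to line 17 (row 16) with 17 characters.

r0=0: @
r1=1: @@
r2=10: @0@
r3=11: @@@@
r4=100: @000@
r5=101: @@00@@
r6=110: @0@0@0@
r7=111: @@@@@@@@
r8=1000: @0000000@
r9=1001: @@000000@@
r10=1010: @0@00000@0@
r11=1011: @@@@0000@@@@
r12=1100: @000@000@000@
r13=1101: @@00@@00@@00@@
r14=1110: @0@0@0@0@0@0@0@
r15=1111: @@@@@@@@@@@@@@@@
r16=10000: @000000000000000@

Answer: @
@@
@0@
@@@@
@000@
@@00@@
@0@0@0@
@@@@@@@@
@0000000@
@@000000@@
@0@00000@0@
@@@@0000@@@@
@000@000@000@
@@00@@00@@00@@
@0@0@0@0@0@0@0@
@@@@@@@@@@@@@@@@
@000000000000000@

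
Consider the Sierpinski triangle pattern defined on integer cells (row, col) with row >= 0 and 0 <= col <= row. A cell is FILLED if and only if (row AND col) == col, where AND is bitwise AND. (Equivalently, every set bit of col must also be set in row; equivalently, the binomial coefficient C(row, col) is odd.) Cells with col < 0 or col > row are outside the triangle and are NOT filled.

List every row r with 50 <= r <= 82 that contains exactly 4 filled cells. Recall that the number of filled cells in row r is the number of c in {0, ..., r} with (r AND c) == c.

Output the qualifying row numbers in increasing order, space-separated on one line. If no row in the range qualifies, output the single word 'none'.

Row r has 2^popcount(r) filled cells, so we need popcount(r) = log2(4) = 2.
Scan r = 50..82 and keep those with exactly 2 one-bits:
r=50=110010 popcount=3 -> skip
r=51=110011 popcount=4 -> skip
r=52=110100 popcount=3 -> skip
r=53=110101 popcount=4 -> skip
r=54=110110 popcount=4 -> skip
r=55=110111 popcount=5 -> skip
r=56=111000 popcount=3 -> skip
r=57=111001 popcount=4 -> skip
r=58=111010 popcount=4 -> skip
r=59=111011 popcount=5 -> skip
r=60=111100 popcount=4 -> skip
r=61=111101 popcount=5 -> skip
r=62=111110 popcount=5 -> skip
r=63=111111 popcount=6 -> skip
r=64=1000000 popcount=1 -> skip
r=65=1000001 popcount=2 -> KEEP
r=66=1000010 popcount=2 -> KEEP
r=67=1000011 popcount=3 -> skip
r=68=1000100 popcount=2 -> KEEP
r=69=1000101 popcount=3 -> skip
r=70=1000110 popcount=3 -> skip
r=71=1000111 popcount=4 -> skip
r=72=1001000 popcount=2 -> KEEP
r=73=1001001 popcount=3 -> skip
r=74=1001010 popcount=3 -> skip
r=75=1001011 popcount=4 -> skip
r=76=1001100 popcount=3 -> skip
r=77=1001101 popcount=4 -> skip
r=78=1001110 popcount=4 -> skip
r=79=1001111 popcount=5 -> skip
r=80=1010000 popcount=2 -> KEEP
r=81=1010001 popcount=3 -> skip
r=82=1010010 popcount=3 -> skip
Kept rows: 65 66 68 72 80

Answer: 65 66 68 72 80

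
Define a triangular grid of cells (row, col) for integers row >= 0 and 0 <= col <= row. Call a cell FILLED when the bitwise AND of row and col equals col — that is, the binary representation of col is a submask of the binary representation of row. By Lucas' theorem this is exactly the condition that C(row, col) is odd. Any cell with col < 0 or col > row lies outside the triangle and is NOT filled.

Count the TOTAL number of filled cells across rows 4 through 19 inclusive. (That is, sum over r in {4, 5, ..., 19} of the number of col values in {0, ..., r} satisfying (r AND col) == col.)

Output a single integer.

Answer: 90

Derivation:
r4=100 pc1: +2 =2
r5=101 pc2: +4 =6
r6=110 pc2: +4 =10
r7=111 pc3: +8 =18
r8=1000 pc1: +2 =20
r9=1001 pc2: +4 =24
r10=1010 pc2: +4 =28
r11=1011 pc3: +8 =36
r12=1100 pc2: +4 =40
r13=1101 pc3: +8 =48
r14=1110 pc3: +8 =56
r15=1111 pc4: +16 =72
r16=10000 pc1: +2 =74
r17=10001 pc2: +4 =78
r18=10010 pc2: +4 =82
r19=10011 pc3: +8 =90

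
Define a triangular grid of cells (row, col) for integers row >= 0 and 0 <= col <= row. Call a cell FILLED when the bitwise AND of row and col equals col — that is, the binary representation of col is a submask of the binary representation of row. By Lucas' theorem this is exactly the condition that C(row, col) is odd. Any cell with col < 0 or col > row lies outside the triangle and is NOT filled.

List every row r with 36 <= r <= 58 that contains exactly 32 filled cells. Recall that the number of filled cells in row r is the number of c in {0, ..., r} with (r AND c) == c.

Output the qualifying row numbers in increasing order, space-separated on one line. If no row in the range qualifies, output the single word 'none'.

Answer: 47 55

Derivation:
Row r has 2^popcount(r) filled cells, so we need popcount(r) = log2(32) = 5.
Scan r = 36..58 and keep those with exactly 5 one-bits:
r=36=100100 popcount=2 -> skip
r=37=100101 popcount=3 -> skip
r=38=100110 popcount=3 -> skip
r=39=100111 popcount=4 -> skip
r=40=101000 popcount=2 -> skip
r=41=101001 popcount=3 -> skip
r=42=101010 popcount=3 -> skip
r=43=101011 popcount=4 -> skip
r=44=101100 popcount=3 -> skip
r=45=101101 popcount=4 -> skip
r=46=101110 popcount=4 -> skip
r=47=101111 popcount=5 -> KEEP
r=48=110000 popcount=2 -> skip
r=49=110001 popcount=3 -> skip
r=50=110010 popcount=3 -> skip
r=51=110011 popcount=4 -> skip
r=52=110100 popcount=3 -> skip
r=53=110101 popcount=4 -> skip
r=54=110110 popcount=4 -> skip
r=55=110111 popcount=5 -> KEEP
r=56=111000 popcount=3 -> skip
r=57=111001 popcount=4 -> skip
r=58=111010 popcount=4 -> skip
Kept rows: 47 55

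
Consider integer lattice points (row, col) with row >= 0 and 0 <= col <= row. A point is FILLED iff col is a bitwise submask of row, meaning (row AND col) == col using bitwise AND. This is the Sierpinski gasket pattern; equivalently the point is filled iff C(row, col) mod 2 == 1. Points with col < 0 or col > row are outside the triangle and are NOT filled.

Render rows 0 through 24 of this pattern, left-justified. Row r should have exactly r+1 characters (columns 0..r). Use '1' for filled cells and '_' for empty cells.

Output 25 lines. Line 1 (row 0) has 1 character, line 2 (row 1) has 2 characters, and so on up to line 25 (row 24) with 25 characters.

r0=0: 1
r1=1: 11
r2=10: 1_1
r3=11: 1111
r4=100: 1___1
r5=101: 11__11
r6=110: 1_1_1_1
r7=111: 11111111
r8=1000: 1_______1
r9=1001: 11______11
r10=1010: 1_1_____1_1
r11=1011: 1111____1111
r12=1100: 1___1___1___1
r13=1101: 11__11__11__11
r14=1110: 1_1_1_1_1_1_1_1
r15=1111: 1111111111111111
r16=10000: 1_______________1
r17=10001: 11______________11
r18=10010: 1_1_____________1_1
r19=10011: 1111____________1111
r20=10100: 1___1___________1___1
r21=10101: 11__11__________11__11
r22=10110: 1_1_1_1_________1_1_1_1
r23=10111: 11111111________11111111
r24=11000: 1_______1_______1_______1

Answer: 1
11
1_1
1111
1___1
11__11
1_1_1_1
11111111
1_______1
11______11
1_1_____1_1
1111____1111
1___1___1___1
11__11__11__11
1_1_1_1_1_1_1_1
1111111111111111
1_______________1
11______________11
1_1_____________1_1
1111____________1111
1___1___________1___1
11__11__________11__11
1_1_1_1_________1_1_1_1
11111111________11111111
1_______1_______1_______1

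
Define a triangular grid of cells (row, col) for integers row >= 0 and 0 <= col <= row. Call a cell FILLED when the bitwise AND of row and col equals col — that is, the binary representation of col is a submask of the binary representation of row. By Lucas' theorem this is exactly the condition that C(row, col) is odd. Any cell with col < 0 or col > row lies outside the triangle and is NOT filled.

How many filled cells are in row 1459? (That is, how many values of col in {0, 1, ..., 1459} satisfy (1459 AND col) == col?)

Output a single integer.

Answer: 128

Derivation:
1459 in binary = 10110110011
popcount(1459) = number of 1-bits in 10110110011 = 7
A col c satisfies (1459 AND c) == c iff every set bit of c is also set in 1459; each of the 7 set bits of 1459 can independently be on or off in c.
count = 2^7 = 128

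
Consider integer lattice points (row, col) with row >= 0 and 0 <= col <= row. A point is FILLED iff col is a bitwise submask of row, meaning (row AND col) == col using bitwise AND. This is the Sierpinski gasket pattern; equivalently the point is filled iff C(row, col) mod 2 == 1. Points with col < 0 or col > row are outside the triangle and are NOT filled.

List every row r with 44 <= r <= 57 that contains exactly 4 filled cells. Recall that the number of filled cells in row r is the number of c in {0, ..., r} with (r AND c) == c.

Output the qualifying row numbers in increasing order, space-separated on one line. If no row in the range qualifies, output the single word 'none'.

Row r has 2^popcount(r) filled cells, so we need popcount(r) = log2(4) = 2.
Scan r = 44..57 and keep those with exactly 2 one-bits:
r=44=101100 popcount=3 -> skip
r=45=101101 popcount=4 -> skip
r=46=101110 popcount=4 -> skip
r=47=101111 popcount=5 -> skip
r=48=110000 popcount=2 -> KEEP
r=49=110001 popcount=3 -> skip
r=50=110010 popcount=3 -> skip
r=51=110011 popcount=4 -> skip
r=52=110100 popcount=3 -> skip
r=53=110101 popcount=4 -> skip
r=54=110110 popcount=4 -> skip
r=55=110111 popcount=5 -> skip
r=56=111000 popcount=3 -> skip
r=57=111001 popcount=4 -> skip
Kept rows: 48

Answer: 48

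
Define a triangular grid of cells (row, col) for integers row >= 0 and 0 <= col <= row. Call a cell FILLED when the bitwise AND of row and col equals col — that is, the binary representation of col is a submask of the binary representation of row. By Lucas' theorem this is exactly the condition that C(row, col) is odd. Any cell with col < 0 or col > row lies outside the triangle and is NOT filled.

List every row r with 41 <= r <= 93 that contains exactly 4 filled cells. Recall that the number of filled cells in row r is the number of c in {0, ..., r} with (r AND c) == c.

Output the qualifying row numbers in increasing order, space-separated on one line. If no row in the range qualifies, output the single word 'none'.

Answer: 48 65 66 68 72 80

Derivation:
Row r has 2^popcount(r) filled cells, so we need popcount(r) = log2(4) = 2.
Scan r = 41..93 and keep those with exactly 2 one-bits:
r=41=101001 popcount=3 -> skip
r=42=101010 popcount=3 -> skip
r=43=101011 popcount=4 -> skip
r=44=101100 popcount=3 -> skip
r=45=101101 popcount=4 -> skip
r=46=101110 popcount=4 -> skip
r=47=101111 popcount=5 -> skip
r=48=110000 popcount=2 -> KEEP
r=49=110001 popcount=3 -> skip
r=50=110010 popcount=3 -> skip
r=51=110011 popcount=4 -> skip
r=52=110100 popcount=3 -> skip
r=53=110101 popcount=4 -> skip
r=54=110110 popcount=4 -> skip
r=55=110111 popcount=5 -> skip
r=56=111000 popcount=3 -> skip
r=57=111001 popcount=4 -> skip
r=58=111010 popcount=4 -> skip
r=59=111011 popcount=5 -> skip
r=60=111100 popcount=4 -> skip
r=61=111101 popcount=5 -> skip
r=62=111110 popcount=5 -> skip
r=63=111111 popcount=6 -> skip
r=64=1000000 popcount=1 -> skip
r=65=1000001 popcount=2 -> KEEP
r=66=1000010 popcount=2 -> KEEP
r=67=1000011 popcount=3 -> skip
r=68=1000100 popcount=2 -> KEEP
r=69=1000101 popcount=3 -> skip
r=70=1000110 popcount=3 -> skip
r=71=1000111 popcount=4 -> skip
r=72=1001000 popcount=2 -> KEEP
r=73=1001001 popcount=3 -> skip
r=74=1001010 popcount=3 -> skip
r=75=1001011 popcount=4 -> skip
r=76=1001100 popcount=3 -> skip
r=77=1001101 popcount=4 -> skip
r=78=1001110 popcount=4 -> skip
r=79=1001111 popcount=5 -> skip
r=80=1010000 popcount=2 -> KEEP
r=81=1010001 popcount=3 -> skip
r=82=1010010 popcount=3 -> skip
r=83=1010011 popcount=4 -> skip
r=84=1010100 popcount=3 -> skip
r=85=1010101 popcount=4 -> skip
r=86=1010110 popcount=4 -> skip
r=87=1010111 popcount=5 -> skip
r=88=1011000 popcount=3 -> skip
r=89=1011001 popcount=4 -> skip
r=90=1011010 popcount=4 -> skip
r=91=1011011 popcount=5 -> skip
r=92=1011100 popcount=4 -> skip
r=93=1011101 popcount=5 -> skip
Kept rows: 48 65 66 68 72 80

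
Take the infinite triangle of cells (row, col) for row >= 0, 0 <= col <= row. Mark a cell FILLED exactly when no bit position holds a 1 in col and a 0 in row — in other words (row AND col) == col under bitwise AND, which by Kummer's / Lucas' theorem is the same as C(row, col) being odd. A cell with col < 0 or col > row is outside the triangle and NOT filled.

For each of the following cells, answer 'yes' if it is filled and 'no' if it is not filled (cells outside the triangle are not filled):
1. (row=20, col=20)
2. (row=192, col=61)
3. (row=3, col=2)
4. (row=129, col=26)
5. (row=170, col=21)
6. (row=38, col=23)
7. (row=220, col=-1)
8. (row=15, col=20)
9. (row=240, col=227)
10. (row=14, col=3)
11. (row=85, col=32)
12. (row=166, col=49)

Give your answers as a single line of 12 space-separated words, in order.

(20,20): row=0b10100, col=0b10100, row AND col = 0b10100 = 20; 20 == 20 -> filled
(192,61): row=0b11000000, col=0b111101, row AND col = 0b0 = 0; 0 != 61 -> empty
(3,2): row=0b11, col=0b10, row AND col = 0b10 = 2; 2 == 2 -> filled
(129,26): row=0b10000001, col=0b11010, row AND col = 0b0 = 0; 0 != 26 -> empty
(170,21): row=0b10101010, col=0b10101, row AND col = 0b0 = 0; 0 != 21 -> empty
(38,23): row=0b100110, col=0b10111, row AND col = 0b110 = 6; 6 != 23 -> empty
(220,-1): col outside [0, 220] -> not filled
(15,20): col outside [0, 15] -> not filled
(240,227): row=0b11110000, col=0b11100011, row AND col = 0b11100000 = 224; 224 != 227 -> empty
(14,3): row=0b1110, col=0b11, row AND col = 0b10 = 2; 2 != 3 -> empty
(85,32): row=0b1010101, col=0b100000, row AND col = 0b0 = 0; 0 != 32 -> empty
(166,49): row=0b10100110, col=0b110001, row AND col = 0b100000 = 32; 32 != 49 -> empty

Answer: yes no yes no no no no no no no no no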